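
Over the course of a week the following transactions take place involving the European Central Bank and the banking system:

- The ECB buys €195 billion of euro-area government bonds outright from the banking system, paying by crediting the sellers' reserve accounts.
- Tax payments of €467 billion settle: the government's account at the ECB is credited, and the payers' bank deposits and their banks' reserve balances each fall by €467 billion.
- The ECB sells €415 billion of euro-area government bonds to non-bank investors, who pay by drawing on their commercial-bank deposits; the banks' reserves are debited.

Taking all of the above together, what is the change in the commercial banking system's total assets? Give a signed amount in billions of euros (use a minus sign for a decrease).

-€882 billion

OMO purchase (from banks) €195 billion: just an asset swap on bank balance sheets → 0.
Government account inflow €467 billion: bank balance sheets shrink → −€467B.
Asset sale (to non-banks) €415 billion: bank balance sheets shrink → −€415B.
Net: 0 − 467 − 415 = -€882 billion.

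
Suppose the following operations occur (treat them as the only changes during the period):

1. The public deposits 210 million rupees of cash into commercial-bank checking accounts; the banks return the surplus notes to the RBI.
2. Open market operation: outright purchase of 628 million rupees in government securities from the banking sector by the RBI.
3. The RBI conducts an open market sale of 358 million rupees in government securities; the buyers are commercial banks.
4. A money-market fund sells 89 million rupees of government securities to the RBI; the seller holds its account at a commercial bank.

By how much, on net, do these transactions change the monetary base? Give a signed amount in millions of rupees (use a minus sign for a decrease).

+359 million

Currency deposit 210 million rupees: just a shift between currency and reserves — both are base money → 0.
OMO purchase (from banks) 628 million rupees: RBI balance sheet expands → +628M.
OMO sale (to banks) 358 million rupees: RBI balance sheet contracts → −358M.
Asset purchase (from non-banks) 89 million rupees: RBI balance sheet expands → +89M.
Net: 0 + 628 − 358 + 89 = +359 million.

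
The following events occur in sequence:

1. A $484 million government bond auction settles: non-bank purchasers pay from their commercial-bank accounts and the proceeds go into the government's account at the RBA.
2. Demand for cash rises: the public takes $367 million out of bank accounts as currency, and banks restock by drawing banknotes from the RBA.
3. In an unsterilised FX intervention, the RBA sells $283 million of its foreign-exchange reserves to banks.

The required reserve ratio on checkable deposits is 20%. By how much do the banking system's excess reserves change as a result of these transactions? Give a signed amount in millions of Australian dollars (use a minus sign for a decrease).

Government account inflow $484 million: reserves −$484M, deposits −$484M.
Currency withdrawal $367 million: reserves −$367M, deposits −$367M.
FX sale $283 million: reserves −$283M, deposits 0.
Totals: Δreserves = −$1134M, Δdeposits = −$851M.
Δrequired reserves = 20% × −$851M = −$170.2M.
Δexcess reserves = Δreserves − Δrequired = −$1134M − (−$170.2M) = -$963.8 million.

-$963.8 million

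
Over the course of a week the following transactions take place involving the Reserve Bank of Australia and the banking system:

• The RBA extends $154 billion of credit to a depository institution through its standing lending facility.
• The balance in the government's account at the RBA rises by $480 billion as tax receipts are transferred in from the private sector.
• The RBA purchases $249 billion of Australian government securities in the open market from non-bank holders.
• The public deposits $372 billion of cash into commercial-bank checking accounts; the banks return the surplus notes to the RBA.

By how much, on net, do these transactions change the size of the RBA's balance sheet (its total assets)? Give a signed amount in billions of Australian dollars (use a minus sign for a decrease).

+$403 billion

Discount-window loan $154 billion: an RBA asset is acquired → +$154B.
Government account inflow $480 billion: only the composition of liabilities changes → 0.
Asset purchase (from non-banks) $249 billion: an RBA asset is acquired → +$249B.
Currency deposit $372 billion: only the composition of liabilities changes → 0.
Net: 154 + 0 + 249 + 0 = +$403 billion.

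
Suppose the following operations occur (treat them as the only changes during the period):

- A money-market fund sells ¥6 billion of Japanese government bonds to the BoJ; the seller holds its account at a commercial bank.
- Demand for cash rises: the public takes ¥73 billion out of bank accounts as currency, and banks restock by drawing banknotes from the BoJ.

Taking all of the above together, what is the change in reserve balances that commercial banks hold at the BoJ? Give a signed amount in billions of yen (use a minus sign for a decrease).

-¥67 billion

Asset purchase (from non-banks) ¥6 billion: the BoJ pays by crediting reserve accounts → +¥6B.
Currency withdrawal ¥73 billion: banks swap reserves for currency → −¥73B.
Net: 6 − 73 = -¥67 billion.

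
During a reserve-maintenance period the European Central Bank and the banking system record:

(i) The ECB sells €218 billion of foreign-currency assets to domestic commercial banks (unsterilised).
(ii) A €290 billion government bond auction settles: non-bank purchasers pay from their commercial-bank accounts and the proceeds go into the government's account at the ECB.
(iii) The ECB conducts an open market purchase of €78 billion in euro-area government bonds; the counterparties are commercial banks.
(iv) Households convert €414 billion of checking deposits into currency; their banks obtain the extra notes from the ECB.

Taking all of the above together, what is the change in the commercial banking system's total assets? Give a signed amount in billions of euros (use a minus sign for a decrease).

-€704 billion

ECB balance sheet:
  Assets:      Securities +€78B, Foreign assets −€218B
  Liabilities: Bank reserves −€844B, Currency in circulation +€414B, Government deposits +€290B
Commercial banking system:
  Assets:      Reserves at CB −€844B, Securities −€78B, Foreign assets +€218B
  Liabilities: Checkable deposits −€704B
Change in total bank assets = -€704 billion.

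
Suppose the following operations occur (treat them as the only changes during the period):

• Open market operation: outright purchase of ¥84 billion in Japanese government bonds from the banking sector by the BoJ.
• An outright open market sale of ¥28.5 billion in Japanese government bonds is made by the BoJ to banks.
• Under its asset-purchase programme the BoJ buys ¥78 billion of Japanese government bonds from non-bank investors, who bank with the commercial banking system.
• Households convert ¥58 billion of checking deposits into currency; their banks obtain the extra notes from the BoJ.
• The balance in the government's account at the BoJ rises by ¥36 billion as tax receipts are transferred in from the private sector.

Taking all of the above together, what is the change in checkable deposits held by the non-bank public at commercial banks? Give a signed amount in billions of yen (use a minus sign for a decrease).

-¥16 billion

OMO purchase (from banks) ¥84 billion: the counterparty is a bank, so public deposits are unchanged → 0.
OMO sale (to banks) ¥28.5 billion: the counterparty is a bank, so public deposits are unchanged → 0.
Asset purchase (from non-banks) ¥78 billion: non-bank counterparties' bank balances rise → +¥78B.
Currency withdrawal ¥58 billion: non-bank counterparties' bank balances fall → −¥58B.
Government account inflow ¥36 billion: non-bank counterparties' bank balances fall → −¥36B.
Net: 0 + 0 + 78 − 58 − 36 = -¥16 billion.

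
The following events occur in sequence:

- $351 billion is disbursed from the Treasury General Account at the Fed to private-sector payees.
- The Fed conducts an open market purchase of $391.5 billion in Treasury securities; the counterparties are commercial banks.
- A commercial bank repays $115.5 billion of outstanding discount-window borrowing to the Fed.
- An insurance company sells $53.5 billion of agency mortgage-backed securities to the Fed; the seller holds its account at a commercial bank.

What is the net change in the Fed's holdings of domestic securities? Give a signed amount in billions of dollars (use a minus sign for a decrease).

Government spending $351 billion: the Fed's securities portfolio is untouched → 0.
OMO purchase (from banks) $391.5 billion: securities added to the Fed's portfolio → +$391.5B.
Discount-window repayment $115.5 billion: the Fed's securities portfolio is untouched → 0.
Asset purchase (from non-banks) $53.5 billion: securities added to the Fed's portfolio → +$53.5B.
Net: 0 + 391.5 + 0 + 53.5 = +$445 billion.

+$445 billion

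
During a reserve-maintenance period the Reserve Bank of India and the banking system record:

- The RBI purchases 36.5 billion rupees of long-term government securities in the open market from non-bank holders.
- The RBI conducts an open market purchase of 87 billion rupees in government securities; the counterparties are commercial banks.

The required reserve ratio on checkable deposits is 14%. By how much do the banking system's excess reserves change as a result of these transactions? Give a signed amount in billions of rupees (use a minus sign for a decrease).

+118.39 billion

Asset purchase (from non-banks) 36.5 billion rupees: reserves +36.5B, deposits +36.5B.
OMO purchase (from banks) 87 billion rupees: reserves +87B, deposits 0.
Totals: Δreserves = +123.5B, Δdeposits = +36.5B.
Δrequired reserves = 14% × +36.5B = +5.11B.
Δexcess reserves = Δreserves − Δrequired = +123.5B − (+5.11B) = +118.39 billion.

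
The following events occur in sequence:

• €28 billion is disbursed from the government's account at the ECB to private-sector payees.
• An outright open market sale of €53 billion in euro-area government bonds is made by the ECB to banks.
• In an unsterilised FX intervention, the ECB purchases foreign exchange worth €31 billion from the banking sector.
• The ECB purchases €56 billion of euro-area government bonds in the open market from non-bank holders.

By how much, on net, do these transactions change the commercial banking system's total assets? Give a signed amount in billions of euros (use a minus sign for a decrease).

Government spending €28 billion: bank balance sheets expand → +€28B.
OMO sale (to banks) €53 billion: just an asset swap on bank balance sheets → 0.
FX purchase €31 billion: just an asset swap on bank balance sheets → 0.
Asset purchase (from non-banks) €56 billion: bank balance sheets expand → +€56B.
Net: 28 + 0 + 0 + 56 = +€84 billion.

+€84 billion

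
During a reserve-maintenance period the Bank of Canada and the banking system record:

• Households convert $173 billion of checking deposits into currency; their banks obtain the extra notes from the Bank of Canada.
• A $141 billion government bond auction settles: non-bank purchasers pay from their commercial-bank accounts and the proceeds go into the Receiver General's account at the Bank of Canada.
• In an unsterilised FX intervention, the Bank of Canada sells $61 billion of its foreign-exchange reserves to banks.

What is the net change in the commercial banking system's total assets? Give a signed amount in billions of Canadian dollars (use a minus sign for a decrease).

-$314 billion

Currency withdrawal $173 billion: bank balance sheets shrink → −$173B.
Government account inflow $141 billion: bank balance sheets shrink → −$141B.
FX sale $61 billion: just an asset swap on bank balance sheets → 0.
Net: −173 − 141 + 0 = -$314 billion.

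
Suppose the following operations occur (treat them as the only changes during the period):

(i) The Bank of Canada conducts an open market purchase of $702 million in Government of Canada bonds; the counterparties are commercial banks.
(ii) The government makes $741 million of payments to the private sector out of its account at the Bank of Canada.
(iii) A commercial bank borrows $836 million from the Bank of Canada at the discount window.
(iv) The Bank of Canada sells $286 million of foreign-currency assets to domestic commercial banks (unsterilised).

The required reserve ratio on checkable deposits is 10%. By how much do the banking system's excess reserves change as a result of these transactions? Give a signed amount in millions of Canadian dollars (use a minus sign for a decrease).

+$1918.9 million

OMO purchase (from banks) $702 million: reserves +$702M, deposits 0.
Government spending $741 million: reserves +$741M, deposits +$741M.
Discount-window loan $836 million: reserves +$836M, deposits 0.
FX sale $286 million: reserves −$286M, deposits 0.
Totals: Δreserves = +$1993M, Δdeposits = +$741M.
Δrequired reserves = 10% × +$741M = +$74.1M.
Δexcess reserves = Δreserves − Δrequired = +$1993M − (+$74.1M) = +$1918.9 million.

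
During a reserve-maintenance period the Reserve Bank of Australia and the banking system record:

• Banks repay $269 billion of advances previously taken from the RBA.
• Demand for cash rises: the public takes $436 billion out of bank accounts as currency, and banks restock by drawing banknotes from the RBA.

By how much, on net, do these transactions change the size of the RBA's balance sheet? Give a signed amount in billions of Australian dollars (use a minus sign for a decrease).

-$269 billion

RBA balance sheet:
  Assets:      Loans to banks −$269B
  Liabilities: Bank reserves −$705B, Currency in circulation +$436B
Commercial banking system:
  Assets:      Reserves at CB −$705B
  Liabilities: Checkable deposits −$436B, Borrowings from CB −$269B
Change in total RBA assets = -$269 billion.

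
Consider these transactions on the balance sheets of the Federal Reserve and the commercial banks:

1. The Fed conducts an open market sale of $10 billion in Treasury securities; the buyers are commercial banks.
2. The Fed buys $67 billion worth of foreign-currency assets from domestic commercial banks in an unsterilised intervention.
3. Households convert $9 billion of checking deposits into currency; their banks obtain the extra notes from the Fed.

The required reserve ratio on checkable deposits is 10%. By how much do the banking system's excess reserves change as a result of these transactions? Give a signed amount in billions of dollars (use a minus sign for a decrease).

OMO sale (to banks) $10 billion: reserves −$10B, deposits 0.
FX purchase $67 billion: reserves +$67B, deposits 0.
Currency withdrawal $9 billion: reserves −$9B, deposits −$9B.
Totals: Δreserves = +$48B, Δdeposits = −$9B.
Δrequired reserves = 10% × −$9B = −$0.9B.
Δexcess reserves = Δreserves − Δrequired = +$48B − (−$0.9B) = +$48.9 billion.

+$48.9 billion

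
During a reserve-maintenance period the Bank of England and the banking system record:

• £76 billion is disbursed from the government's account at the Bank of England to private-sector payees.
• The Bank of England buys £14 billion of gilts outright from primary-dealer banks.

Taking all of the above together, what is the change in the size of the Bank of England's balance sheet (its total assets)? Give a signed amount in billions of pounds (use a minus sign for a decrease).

+£14 billion

Bank of England balance sheet:
  Assets:      Securities +£14B
  Liabilities: Bank reserves +£90B, Government deposits −£76B
Change in total Bank of England assets = +£14 billion.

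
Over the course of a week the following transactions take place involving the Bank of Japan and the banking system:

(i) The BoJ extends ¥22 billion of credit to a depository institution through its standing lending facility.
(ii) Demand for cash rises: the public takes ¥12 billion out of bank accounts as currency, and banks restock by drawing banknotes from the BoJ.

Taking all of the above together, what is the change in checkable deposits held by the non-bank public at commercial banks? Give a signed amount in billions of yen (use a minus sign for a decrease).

Discount-window loan ¥22 billion: the counterparty is a bank, so public deposits are unchanged → 0.
Currency withdrawal ¥12 billion: non-bank counterparties' bank balances fall → −¥12B.
Net: 0 − 12 = -¥12 billion.

-¥12 billion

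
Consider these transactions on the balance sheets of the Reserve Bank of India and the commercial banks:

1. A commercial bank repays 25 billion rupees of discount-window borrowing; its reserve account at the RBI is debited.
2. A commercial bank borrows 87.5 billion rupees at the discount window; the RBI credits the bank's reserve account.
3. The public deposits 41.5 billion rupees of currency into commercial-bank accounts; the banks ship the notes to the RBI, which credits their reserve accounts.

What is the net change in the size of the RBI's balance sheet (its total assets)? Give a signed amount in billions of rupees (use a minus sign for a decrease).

+62.5 billion

RBI balance sheet:
  Assets:      Loans to banks +62.5B
  Liabilities: Bank reserves +104B, Currency in circulation −41.5B
Change in total RBI assets = +62.5 billion.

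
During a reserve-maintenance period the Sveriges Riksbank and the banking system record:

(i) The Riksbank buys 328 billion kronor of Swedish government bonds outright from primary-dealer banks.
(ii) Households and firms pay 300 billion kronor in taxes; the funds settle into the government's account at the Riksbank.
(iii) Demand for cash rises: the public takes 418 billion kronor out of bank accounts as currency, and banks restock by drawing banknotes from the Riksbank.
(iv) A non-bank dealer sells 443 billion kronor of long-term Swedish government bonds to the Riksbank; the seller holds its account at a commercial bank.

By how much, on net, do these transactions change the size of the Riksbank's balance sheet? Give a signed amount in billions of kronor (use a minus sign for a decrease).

OMO purchase (from banks) 328 billion kronor: a Riksbank asset is acquired → +328B.
Government account inflow 300 billion kronor: only the composition of liabilities changes → 0.
Currency withdrawal 418 billion kronor: only the composition of liabilities changes → 0.
Asset purchase (from non-banks) 443 billion kronor: a Riksbank asset is acquired → +443B.
Net: 328 + 0 + 0 + 443 = +771 billion.

+771 billion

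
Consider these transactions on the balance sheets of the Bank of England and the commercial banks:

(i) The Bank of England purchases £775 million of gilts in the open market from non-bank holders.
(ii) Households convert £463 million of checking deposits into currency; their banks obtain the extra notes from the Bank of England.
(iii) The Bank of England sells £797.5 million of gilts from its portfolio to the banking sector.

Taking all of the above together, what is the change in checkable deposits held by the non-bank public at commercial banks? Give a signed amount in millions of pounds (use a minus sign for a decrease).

Bank of England balance sheet:
  Assets:      Securities −£22.5M
  Liabilities: Bank reserves −£485.5M, Currency in circulation +£463M
Commercial banking system:
  Assets:      Reserves at CB −£485.5M, Securities +£797.5M
  Liabilities: Checkable deposits +£312M
So the change in checkable deposits held by the non-bank public at commercial banks is +£312 million.

+£312 million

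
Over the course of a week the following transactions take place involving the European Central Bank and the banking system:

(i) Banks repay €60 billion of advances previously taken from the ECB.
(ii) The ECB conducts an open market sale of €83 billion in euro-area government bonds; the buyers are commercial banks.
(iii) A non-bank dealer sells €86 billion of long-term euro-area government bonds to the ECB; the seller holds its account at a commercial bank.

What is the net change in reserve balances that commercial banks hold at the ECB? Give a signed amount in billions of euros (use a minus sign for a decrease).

-€57 billion

Discount-window repayment €60 billion: repayment is debited from reserves → −€60B.
OMO sale (to banks) €83 billion: the buying banks pay out of their reserve balances → −€83B.
Asset purchase (from non-banks) €86 billion: the ECB pays by crediting reserve accounts → +€86B.
Net: −60 − 83 + 86 = -€57 billion.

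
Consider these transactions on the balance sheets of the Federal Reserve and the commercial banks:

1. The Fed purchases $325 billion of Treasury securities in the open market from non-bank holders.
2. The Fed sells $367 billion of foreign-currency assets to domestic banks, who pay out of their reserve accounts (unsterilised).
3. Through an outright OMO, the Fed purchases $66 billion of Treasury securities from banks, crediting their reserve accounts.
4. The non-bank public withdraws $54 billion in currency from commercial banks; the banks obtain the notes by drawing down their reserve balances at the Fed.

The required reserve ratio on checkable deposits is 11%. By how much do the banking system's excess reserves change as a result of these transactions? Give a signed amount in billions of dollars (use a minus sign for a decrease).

Asset purchase (from non-banks) $325 billion: reserves +$325B, deposits +$325B.
FX sale $367 billion: reserves −$367B, deposits 0.
OMO purchase (from banks) $66 billion: reserves +$66B, deposits 0.
Currency withdrawal $54 billion: reserves −$54B, deposits −$54B.
Totals: Δreserves = −$30B, Δdeposits = +$271B.
Δrequired reserves = 11% × +$271B = +$29.81B.
Δexcess reserves = Δreserves − Δrequired = −$30B − (+$29.81B) = -$59.81 billion.

-$59.81 billion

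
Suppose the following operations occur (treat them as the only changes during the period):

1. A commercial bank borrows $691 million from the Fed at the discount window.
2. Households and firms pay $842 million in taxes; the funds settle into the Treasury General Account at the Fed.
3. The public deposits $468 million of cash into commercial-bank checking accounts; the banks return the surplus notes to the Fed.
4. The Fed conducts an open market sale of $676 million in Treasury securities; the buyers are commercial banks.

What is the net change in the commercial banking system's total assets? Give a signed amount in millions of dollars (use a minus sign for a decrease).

Discount-window loan $691 million: bank balance sheets expand → +$691M.
Government account inflow $842 million: bank balance sheets shrink → −$842M.
Currency deposit $468 million: bank balance sheets expand → +$468M.
OMO sale (to banks) $676 million: just an asset swap on bank balance sheets → 0.
Net: 691 − 842 + 468 + 0 = +$317 million.

+$317 million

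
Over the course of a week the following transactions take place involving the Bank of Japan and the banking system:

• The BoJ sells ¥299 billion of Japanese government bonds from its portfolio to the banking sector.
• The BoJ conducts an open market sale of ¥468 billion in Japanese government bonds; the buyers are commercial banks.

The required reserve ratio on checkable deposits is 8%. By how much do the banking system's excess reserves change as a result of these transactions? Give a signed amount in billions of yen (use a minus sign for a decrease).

OMO sale (to banks) ¥299 billion: reserves −¥299B, deposits 0.
OMO sale (to banks) ¥468 billion: reserves −¥468B, deposits 0.
Totals: Δreserves = −¥767B, Δdeposits = 0.
Δrequired reserves = 8% × 0 = 0.
Δexcess reserves = Δreserves − Δrequired = −¥767B − (0) = -¥767 billion.

-¥767 billion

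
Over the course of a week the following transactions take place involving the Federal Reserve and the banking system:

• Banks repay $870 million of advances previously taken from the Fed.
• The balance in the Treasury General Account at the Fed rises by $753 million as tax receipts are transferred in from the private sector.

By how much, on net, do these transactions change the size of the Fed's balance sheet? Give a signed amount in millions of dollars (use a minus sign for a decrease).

Discount-window repayment $870 million: a Fed asset is shed → −$870M.
Government account inflow $753 million: only the composition of liabilities changes → 0.
Net: −870 + 0 = -$870 million.

-$870 million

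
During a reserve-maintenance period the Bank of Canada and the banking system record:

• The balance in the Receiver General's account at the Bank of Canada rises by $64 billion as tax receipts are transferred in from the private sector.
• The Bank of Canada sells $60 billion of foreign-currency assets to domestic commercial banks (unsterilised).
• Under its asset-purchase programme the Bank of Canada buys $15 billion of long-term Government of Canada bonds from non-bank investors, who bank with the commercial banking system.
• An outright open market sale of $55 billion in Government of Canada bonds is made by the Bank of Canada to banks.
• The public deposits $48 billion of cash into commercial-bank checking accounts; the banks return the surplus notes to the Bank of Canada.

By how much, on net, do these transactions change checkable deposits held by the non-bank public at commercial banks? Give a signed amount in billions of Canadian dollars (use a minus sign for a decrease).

-$1 billion

Government account inflow $64 billion: non-bank counterparties' bank balances fall → −$64B.
FX sale $60 billion: the counterparty is a bank, so public deposits are unchanged → 0.
Asset purchase (from non-banks) $15 billion: non-bank counterparties' bank balances rise → +$15B.
OMO sale (to banks) $55 billion: the counterparty is a bank, so public deposits are unchanged → 0.
Currency deposit $48 billion: non-bank counterparties' bank balances rise → +$48B.
Net: −64 + 0 + 15 + 0 + 48 = -$1 billion.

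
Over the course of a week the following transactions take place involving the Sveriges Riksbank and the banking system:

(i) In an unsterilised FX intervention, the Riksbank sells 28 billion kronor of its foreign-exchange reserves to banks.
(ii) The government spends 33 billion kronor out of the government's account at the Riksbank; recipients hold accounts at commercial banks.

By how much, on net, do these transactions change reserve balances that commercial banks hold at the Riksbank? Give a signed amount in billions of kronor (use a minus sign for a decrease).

+5 billion

Riksbank balance sheet:
  Assets:      Foreign assets −28B
  Liabilities: Bank reserves +5B, Government deposits −33B
Commercial banking system:
  Assets:      Reserves at CB +5B, Foreign assets +28B
  Liabilities: Checkable deposits +33B
So the change in reserve balances that commercial banks hold at the Riksbank is +5 billion.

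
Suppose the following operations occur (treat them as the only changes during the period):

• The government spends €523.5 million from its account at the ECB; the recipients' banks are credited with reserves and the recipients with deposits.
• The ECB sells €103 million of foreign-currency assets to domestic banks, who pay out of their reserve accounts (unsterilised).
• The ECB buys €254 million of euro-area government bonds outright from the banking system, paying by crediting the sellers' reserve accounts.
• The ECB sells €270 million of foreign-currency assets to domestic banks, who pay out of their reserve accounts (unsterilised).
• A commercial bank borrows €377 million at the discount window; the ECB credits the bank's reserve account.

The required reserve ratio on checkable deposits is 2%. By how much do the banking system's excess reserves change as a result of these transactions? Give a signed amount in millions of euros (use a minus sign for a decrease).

Government spending €523.5 million: reserves +€523.5M, deposits +€523.5M.
FX sale €103 million: reserves −€103M, deposits 0.
OMO purchase (from banks) €254 million: reserves +€254M, deposits 0.
FX sale €270 million: reserves −€270M, deposits 0.
Discount-window loan €377 million: reserves +€377M, deposits 0.
Totals: Δreserves = +€781.5M, Δdeposits = +€523.5M.
Δrequired reserves = 2% × +€523.5M = +€10.47M.
Δexcess reserves = Δreserves − Δrequired = +€781.5M − (+€10.47M) = +€771.03 million.

+€771.03 million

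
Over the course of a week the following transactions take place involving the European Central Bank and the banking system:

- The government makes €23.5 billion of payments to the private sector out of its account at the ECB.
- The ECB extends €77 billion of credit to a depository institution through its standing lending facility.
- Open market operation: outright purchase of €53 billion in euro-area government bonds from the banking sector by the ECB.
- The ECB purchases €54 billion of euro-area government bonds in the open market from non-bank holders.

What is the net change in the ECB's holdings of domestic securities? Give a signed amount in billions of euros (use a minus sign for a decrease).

+€107 billion

Government spending €23.5 billion: the ECB's securities portfolio is untouched → 0.
Discount-window loan €77 billion: the ECB's securities portfolio is untouched → 0.
OMO purchase (from banks) €53 billion: securities added to the ECB's portfolio → +€53B.
Asset purchase (from non-banks) €54 billion: securities added to the ECB's portfolio → +€54B.
Net: 0 + 0 + 53 + 54 = +€107 billion.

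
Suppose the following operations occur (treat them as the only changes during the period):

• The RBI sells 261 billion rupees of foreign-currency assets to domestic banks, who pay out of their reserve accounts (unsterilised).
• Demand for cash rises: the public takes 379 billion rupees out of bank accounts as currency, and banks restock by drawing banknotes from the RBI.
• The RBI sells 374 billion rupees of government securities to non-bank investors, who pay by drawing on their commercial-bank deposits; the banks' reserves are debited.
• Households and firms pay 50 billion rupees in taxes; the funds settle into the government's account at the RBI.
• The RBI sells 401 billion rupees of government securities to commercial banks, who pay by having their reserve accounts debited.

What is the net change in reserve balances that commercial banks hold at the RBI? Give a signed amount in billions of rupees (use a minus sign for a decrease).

-1465 billion

RBI balance sheet:
  Assets:      Securities −775B, Foreign assets −261B
  Liabilities: Bank reserves −1465B, Currency in circulation +379B, Government deposits +50B
So the change in reserve balances that commercial banks hold at the RBI is -1465 billion.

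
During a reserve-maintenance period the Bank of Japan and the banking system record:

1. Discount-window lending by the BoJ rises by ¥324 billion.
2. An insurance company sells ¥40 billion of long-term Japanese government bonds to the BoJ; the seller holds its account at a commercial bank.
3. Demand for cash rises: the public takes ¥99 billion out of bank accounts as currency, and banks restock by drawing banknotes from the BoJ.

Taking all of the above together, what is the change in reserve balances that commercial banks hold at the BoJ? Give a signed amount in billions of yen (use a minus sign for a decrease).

BoJ balance sheet:
  Assets:      Securities +¥40B, Loans to banks +¥324B
  Liabilities: Bank reserves +¥265B, Currency in circulation +¥99B
So the change in reserve balances that commercial banks hold at the BoJ is +¥265 billion.

+¥265 billion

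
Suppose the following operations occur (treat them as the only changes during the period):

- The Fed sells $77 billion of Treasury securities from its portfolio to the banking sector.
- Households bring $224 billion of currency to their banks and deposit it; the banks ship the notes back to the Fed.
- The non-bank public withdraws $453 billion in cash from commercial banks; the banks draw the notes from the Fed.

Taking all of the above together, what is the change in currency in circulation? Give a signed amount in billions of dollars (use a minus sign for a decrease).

+$229 billion

OMO sale (to banks) $77 billion: no currency enters or leaves circulation → 0.
Currency deposit $224 billion: notes return to the central bank → −$224B.
Currency withdrawal $453 billion: notes leave the central bank → +$453B.
Net: 0 − 224 + 453 = +$229 billion.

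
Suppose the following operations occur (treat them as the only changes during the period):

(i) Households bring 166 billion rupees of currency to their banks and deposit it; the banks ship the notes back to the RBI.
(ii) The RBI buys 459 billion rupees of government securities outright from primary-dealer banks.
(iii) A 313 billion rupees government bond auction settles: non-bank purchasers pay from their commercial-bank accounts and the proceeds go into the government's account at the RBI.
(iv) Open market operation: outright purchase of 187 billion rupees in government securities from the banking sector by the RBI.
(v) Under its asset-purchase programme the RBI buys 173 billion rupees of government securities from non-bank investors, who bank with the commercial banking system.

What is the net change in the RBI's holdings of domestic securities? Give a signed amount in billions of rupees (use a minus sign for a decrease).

RBI balance sheet:
  Assets:      Securities +819B
  Liabilities: Bank reserves +672B, Currency in circulation −166B, Government deposits +313B
So the change in the RBI's holdings of domestic securities is +819 billion.

+819 billion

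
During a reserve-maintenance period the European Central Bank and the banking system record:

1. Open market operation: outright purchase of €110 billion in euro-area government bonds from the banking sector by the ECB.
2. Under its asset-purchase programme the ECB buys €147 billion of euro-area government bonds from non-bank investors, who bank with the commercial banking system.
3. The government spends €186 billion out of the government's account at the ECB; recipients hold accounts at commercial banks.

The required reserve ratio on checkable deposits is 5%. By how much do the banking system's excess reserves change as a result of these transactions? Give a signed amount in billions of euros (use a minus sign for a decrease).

+€426.35 billion

OMO purchase (from banks) €110 billion: reserves +€110B, deposits 0.
Asset purchase (from non-banks) €147 billion: reserves +€147B, deposits +€147B.
Government spending €186 billion: reserves +€186B, deposits +€186B.
Totals: Δreserves = +€443B, Δdeposits = +€333B.
Δrequired reserves = 5% × +€333B = +€16.65B.
Δexcess reserves = Δreserves − Δrequired = +€443B − (+€16.65B) = +€426.35 billion.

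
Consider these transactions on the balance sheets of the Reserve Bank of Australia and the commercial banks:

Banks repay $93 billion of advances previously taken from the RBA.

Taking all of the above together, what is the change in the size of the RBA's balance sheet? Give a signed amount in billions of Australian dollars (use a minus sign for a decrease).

-$93 billion

Discount-window repayment $93 billion: an RBA asset is shed → −$93B.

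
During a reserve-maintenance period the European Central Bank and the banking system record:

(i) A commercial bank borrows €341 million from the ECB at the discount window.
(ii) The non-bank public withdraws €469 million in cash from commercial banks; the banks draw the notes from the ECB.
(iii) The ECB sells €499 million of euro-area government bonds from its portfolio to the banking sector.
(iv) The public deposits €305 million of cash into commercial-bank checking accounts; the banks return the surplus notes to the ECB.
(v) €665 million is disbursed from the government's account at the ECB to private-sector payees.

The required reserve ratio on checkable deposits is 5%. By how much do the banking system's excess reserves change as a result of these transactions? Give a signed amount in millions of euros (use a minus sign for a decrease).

+€317.95 million

Discount-window loan €341 million: reserves +€341M, deposits 0.
Currency withdrawal €469 million: reserves −€469M, deposits −€469M.
OMO sale (to banks) €499 million: reserves −€499M, deposits 0.
Currency deposit €305 million: reserves +€305M, deposits +€305M.
Government spending €665 million: reserves +€665M, deposits +€665M.
Totals: Δreserves = +€343M, Δdeposits = +€501M.
Δrequired reserves = 5% × +€501M = +€25.05M.
Δexcess reserves = Δreserves − Δrequired = +€343M − (+€25.05M) = +€317.95 million.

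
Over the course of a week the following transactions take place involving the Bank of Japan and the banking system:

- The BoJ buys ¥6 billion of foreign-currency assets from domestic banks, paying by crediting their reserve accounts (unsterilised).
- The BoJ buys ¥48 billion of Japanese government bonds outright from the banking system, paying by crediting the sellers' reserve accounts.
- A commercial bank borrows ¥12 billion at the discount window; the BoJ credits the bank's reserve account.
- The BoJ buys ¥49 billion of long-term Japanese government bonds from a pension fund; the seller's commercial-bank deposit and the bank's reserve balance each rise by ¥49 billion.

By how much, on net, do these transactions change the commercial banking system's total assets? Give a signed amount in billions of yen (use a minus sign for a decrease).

+¥61 billion

BoJ balance sheet:
  Assets:      Securities +¥97B, Loans to banks +¥12B, Foreign assets +¥6B
  Liabilities: Bank reserves +¥115B
Commercial banking system:
  Assets:      Reserves at CB +¥115B, Securities −¥48B, Foreign assets −¥6B
  Liabilities: Checkable deposits +¥49B, Borrowings from CB +¥12B
Change in total bank assets = +¥61 billion.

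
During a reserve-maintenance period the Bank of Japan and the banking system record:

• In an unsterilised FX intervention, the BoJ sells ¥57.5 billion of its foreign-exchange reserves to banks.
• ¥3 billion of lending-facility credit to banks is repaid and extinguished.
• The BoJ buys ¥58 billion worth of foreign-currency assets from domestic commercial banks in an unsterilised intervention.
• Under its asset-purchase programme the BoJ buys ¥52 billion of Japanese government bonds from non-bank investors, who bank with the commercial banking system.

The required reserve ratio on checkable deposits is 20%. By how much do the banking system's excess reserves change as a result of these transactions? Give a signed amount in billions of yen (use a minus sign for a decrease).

FX sale ¥57.5 billion: reserves −¥57.5B, deposits 0.
Discount-window repayment ¥3 billion: reserves −¥3B, deposits 0.
FX purchase ¥58 billion: reserves +¥58B, deposits 0.
Asset purchase (from non-banks) ¥52 billion: reserves +¥52B, deposits +¥52B.
Totals: Δreserves = +¥49.5B, Δdeposits = +¥52B.
Δrequired reserves = 20% × +¥52B = +¥10.4B.
Δexcess reserves = Δreserves − Δrequired = +¥49.5B − (+¥10.4B) = +¥39.1 billion.

+¥39.1 billion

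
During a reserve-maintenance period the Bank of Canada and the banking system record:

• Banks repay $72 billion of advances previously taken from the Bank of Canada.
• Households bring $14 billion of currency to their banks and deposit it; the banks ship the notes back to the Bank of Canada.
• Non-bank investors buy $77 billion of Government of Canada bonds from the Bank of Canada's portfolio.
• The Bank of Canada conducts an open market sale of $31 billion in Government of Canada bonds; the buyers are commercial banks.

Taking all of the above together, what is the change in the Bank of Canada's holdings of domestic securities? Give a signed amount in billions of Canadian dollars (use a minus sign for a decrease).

Bank of Canada balance sheet:
  Assets:      Securities −$108B, Loans to banks −$72B
  Liabilities: Bank reserves −$166B, Currency in circulation −$14B
Commercial banking system:
  Assets:      Reserves at CB −$166B, Securities +$31B
  Liabilities: Checkable deposits −$63B, Borrowings from CB −$72B
So the change in the Bank of Canada's holdings of domestic securities is -$108 billion.

-$108 billion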